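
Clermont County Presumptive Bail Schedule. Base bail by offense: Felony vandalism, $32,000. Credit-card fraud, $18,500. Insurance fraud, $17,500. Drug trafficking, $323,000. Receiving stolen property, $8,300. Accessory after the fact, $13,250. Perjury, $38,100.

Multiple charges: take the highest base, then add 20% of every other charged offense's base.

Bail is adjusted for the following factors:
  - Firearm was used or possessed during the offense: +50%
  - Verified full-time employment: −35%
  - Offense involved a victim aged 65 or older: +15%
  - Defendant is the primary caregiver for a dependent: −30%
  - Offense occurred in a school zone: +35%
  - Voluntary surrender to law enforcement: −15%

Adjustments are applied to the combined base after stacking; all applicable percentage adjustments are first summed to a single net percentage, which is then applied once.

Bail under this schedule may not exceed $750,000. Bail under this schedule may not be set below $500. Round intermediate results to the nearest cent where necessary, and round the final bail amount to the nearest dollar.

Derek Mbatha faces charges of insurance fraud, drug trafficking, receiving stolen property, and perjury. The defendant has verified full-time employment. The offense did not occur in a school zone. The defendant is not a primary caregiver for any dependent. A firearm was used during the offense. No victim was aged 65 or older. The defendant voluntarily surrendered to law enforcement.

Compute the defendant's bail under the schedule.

Base amounts from the schedule: insurance fraud $17,500; drug trafficking $323,000; receiving stolen property $8,300; perjury $38,100.
Stacking rule: highest base plus 20% of each additional charge. Highest is drug trafficking at $323,000. Additional: $17,500 × 20% = $3,500; $8,300 × 20% = $1,660; $38,100 × 20% = $7,620. Combined base = $323,000 + $12,780 = $335,780.
Net percentage adjustment: +50% −35% −15% = +0%. $335,780 × 1 = $335,780.
$335,780 is within the $750,000 maximum.
$335,780 is at or above the $500 minimum.

$335,780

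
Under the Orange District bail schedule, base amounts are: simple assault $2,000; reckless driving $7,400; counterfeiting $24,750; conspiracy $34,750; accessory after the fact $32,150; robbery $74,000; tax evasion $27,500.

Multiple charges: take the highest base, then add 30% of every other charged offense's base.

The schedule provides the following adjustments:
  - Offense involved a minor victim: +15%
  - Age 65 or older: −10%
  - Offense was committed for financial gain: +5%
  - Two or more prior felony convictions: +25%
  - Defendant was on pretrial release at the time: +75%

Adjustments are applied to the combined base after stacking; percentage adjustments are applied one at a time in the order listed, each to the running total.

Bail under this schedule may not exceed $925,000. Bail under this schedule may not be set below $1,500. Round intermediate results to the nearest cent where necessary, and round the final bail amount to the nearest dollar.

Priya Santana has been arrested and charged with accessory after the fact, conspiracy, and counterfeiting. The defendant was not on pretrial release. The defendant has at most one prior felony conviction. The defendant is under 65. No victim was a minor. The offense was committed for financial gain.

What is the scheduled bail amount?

$54,411

Base amounts from the schedule: accessory after the fact $32,150; conspiracy $34,750; counterfeiting $24,750.
Stacking rule: highest base plus 30% of each additional charge. Highest is conspiracy at $34,750. Additional: $32,150 × 30% = $9,645; $24,750 × 30% = $7,425. Combined base = $34,750 + $17,070 = $51,820.
Offense was committed for financial gain (+5%): $51,820 × 1.05 = $54,411.
$54,411 is within the $925,000 maximum.
$54,411 is at or above the $1,500 minimum.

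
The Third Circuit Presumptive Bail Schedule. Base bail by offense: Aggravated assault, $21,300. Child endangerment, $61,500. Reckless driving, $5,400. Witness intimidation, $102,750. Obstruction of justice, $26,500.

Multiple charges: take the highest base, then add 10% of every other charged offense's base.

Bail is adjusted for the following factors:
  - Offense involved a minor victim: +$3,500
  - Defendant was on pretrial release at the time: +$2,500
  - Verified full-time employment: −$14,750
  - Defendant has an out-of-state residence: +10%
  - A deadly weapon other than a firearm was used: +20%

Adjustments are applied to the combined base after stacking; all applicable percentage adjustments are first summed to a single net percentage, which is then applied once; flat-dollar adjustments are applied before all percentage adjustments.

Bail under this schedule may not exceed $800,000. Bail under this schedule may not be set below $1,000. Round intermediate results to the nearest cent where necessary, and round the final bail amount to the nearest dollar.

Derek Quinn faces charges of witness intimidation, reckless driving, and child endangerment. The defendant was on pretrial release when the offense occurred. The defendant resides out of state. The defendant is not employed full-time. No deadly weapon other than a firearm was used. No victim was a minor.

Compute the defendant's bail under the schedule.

Base amounts from the schedule: witness intimidation $102,750; reckless driving $5,400; child endangerment $61,500.
Stacking rule: highest base plus 10% of each additional charge. Highest is witness intimidation at $102,750. Additional: $5,400 × 10% = $540; $61,500 × 10% = $6,150. Combined base = $102,750 + $6,690 = $109,440.
Defendant was on pretrial release at the time (+$2,500 flat): $109,440 + $2,500 = $111,940.
Defendant has an out-of-state residence (+10%): $111,940 × 1.1 = $123,134.
$123,134 is within the $800,000 maximum.
$123,134 is at or above the $1,000 minimum.

$123,134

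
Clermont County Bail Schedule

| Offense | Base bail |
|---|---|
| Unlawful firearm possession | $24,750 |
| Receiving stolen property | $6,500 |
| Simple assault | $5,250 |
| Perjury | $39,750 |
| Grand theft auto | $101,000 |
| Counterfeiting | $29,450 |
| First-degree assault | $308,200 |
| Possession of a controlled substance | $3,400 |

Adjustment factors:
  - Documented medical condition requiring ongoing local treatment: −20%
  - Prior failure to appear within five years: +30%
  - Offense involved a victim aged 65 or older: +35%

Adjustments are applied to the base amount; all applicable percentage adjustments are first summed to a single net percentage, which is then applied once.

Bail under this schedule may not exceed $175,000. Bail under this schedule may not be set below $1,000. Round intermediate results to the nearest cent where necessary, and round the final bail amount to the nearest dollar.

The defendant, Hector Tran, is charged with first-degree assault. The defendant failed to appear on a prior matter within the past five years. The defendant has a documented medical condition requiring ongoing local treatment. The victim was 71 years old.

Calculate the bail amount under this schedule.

$175,000

Base amounts from the schedule: first-degree assault $308,200.
Single charge. Combined base = $308,200.
Net percentage adjustment: −20% +30% +35% = +45%. $308,200 × 1.45 = $446,890.
Result $446,890 exceeds the maximum of $175,000; bail is capped at $175,000.
$175,000 is at or above the $1,000 minimum.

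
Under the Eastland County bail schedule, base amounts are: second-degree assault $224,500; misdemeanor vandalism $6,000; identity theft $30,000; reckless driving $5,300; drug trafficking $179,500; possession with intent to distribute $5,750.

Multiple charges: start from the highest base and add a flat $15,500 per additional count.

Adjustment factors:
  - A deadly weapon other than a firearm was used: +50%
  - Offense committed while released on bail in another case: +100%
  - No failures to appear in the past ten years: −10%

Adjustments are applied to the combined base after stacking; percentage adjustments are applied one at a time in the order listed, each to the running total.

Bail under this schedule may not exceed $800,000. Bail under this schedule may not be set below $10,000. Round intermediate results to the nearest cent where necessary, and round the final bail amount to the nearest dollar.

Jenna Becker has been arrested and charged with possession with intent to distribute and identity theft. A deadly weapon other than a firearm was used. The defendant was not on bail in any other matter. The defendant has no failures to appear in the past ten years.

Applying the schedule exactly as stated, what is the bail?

Base amounts from the schedule: possession with intent to distribute $5,750; identity theft $30,000.
Stacking rule: highest base plus $15,500 per additional charge. Highest is identity theft at $30,000; 1 additional charge → +$15,500. Combined base = $45,500.
A deadly weapon other than a firearm was used (+50%): $45,500 × 1.5 = $68,250.
No failures to appear in the past ten years (−10%): $68,250 × 0.9 = $61,425.
$61,425 is within the $800,000 maximum.
$61,425 is at or above the $10,000 minimum.

$61,425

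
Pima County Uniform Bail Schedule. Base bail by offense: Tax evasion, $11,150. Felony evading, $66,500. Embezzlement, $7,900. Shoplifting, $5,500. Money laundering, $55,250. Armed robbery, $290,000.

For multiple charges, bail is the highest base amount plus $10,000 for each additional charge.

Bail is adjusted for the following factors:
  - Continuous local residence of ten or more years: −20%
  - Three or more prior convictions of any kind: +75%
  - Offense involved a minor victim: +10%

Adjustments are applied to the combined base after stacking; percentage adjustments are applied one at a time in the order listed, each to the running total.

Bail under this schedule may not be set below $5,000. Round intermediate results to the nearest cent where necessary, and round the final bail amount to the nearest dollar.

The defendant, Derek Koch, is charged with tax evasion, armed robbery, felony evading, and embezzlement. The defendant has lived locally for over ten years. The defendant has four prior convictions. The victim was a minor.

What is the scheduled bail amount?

Base amounts from the schedule: tax evasion $11,150; armed robbery $290,000; felony evading $66,500; embezzlement $7,900.
Stacking rule: highest base plus $10,000 per additional charge. Highest is armed robbery at $290,000; 3 additional charges → +$30,000. Combined base = $320,000.
Continuous local residence of ten or more years (−20%): $320,000 × 0.8 = $256,000.
Three or more prior convictions of any kind (+75%): $256,000 × 1.75 = $448,000.
Offense involved a minor victim (+10%): $448,000 × 1.1 = $492,800.
$492,800 is at or above the $5,000 minimum.

$492,800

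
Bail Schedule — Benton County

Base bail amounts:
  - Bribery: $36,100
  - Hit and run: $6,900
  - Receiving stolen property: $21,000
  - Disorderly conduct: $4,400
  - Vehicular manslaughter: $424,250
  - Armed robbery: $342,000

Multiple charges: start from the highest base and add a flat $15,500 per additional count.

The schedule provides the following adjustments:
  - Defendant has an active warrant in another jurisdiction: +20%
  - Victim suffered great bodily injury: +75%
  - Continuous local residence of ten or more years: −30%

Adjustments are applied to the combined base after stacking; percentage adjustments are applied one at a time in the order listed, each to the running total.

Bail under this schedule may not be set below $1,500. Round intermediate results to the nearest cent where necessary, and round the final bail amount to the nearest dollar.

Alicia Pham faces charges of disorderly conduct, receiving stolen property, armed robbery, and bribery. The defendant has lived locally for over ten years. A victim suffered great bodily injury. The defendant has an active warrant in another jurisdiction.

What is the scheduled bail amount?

Base amounts from the schedule: disorderly conduct $4,400; receiving stolen property $21,000; armed robbery $342,000; bribery $36,100.
Stacking rule: highest base plus $15,500 per additional charge. Highest is armed robbery at $342,000; 3 additional charges → +$46,500. Combined base = $388,500.
Defendant has an active warrant in another jurisdiction (+20%): $388,500 × 1.2 = $466,200.
Victim suffered great bodily injury (+75%): $466,200 × 1.75 = $815,850.
Continuous local residence of ten or more years (−30%): $815,850 × 0.7 = $571,095.
$571,095 is at or above the $1,500 minimum.

$571,095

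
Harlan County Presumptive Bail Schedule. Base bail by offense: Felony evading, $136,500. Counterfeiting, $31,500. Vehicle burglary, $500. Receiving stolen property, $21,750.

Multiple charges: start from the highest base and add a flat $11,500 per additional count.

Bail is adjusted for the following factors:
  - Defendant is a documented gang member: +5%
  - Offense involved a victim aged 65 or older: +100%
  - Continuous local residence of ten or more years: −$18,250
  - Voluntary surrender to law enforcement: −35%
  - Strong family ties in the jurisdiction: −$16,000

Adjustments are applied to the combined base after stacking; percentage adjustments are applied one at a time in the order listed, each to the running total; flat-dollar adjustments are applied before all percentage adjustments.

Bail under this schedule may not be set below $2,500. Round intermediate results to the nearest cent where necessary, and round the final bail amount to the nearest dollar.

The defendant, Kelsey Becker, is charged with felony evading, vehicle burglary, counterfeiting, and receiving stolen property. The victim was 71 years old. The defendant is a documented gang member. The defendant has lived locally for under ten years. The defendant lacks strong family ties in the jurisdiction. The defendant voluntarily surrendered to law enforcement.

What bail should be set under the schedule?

$233,415

Base amounts from the schedule: felony evading $136,500; vehicle burglary $500; counterfeiting $31,500; receiving stolen property $21,750.
Stacking rule: highest base plus $11,500 per additional charge. Highest is felony evading at $136,500; 3 additional charges → +$34,500. Combined base = $171,000.
Defendant is a documented gang member (+5%): $171,000 × 1.05 = $179,550.
Offense involved a victim aged 65 or older (+100%): $179,550 × 2 = $359,100.
Voluntary surrender to law enforcement (−35%): $359,100 × 0.65 = $233,415.
$233,415 is at or above the $2,500 minimum.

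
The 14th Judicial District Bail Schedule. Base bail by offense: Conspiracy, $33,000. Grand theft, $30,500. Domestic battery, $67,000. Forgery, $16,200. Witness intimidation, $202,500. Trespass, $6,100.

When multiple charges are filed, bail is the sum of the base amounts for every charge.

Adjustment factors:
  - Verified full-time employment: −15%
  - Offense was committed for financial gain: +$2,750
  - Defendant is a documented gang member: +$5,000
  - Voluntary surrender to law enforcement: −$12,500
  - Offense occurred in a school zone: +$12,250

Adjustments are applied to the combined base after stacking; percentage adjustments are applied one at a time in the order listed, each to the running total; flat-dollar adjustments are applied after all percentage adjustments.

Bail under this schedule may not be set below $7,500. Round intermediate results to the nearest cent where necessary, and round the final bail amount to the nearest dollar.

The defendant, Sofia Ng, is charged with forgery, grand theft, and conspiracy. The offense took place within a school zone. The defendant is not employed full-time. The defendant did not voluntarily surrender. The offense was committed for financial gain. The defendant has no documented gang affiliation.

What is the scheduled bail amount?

Base amounts from the schedule: forgery $16,200; grand theft $30,500; conspiracy $33,000.
Stacking rule: sum of all bases. $16,200 + $30,500 + $33,000 = $79,700.
Offense was committed for financial gain (+$2,750 flat): $79,700 + $2,750 = $82,450.
Offense occurred in a school zone (+$12,250 flat): $82,450 + $12,250 = $94,700.
$94,700 is at or above the $7,500 minimum.

$94,700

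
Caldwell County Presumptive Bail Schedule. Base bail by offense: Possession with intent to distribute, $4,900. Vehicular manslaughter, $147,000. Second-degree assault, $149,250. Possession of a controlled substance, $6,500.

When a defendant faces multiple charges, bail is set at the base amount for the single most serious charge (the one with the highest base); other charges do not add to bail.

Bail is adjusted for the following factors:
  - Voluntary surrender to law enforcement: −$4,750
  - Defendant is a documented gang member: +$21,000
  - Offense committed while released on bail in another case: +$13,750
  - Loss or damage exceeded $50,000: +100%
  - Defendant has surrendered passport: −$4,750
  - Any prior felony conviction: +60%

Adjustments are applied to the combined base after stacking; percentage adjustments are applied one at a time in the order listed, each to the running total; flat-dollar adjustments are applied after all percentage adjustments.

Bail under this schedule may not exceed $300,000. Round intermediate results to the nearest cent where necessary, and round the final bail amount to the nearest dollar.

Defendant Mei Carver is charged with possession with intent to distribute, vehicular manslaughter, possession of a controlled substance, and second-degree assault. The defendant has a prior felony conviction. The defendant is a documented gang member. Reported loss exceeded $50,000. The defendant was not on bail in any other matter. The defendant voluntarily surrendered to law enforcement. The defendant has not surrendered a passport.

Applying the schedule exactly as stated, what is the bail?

Base amounts from the schedule: possession with intent to distribute $4,900; vehicular manslaughter $147,000; possession of a controlled substance $6,500; second-degree assault $149,250.
Stacking rule: use the highest base only. Highest is second-degree assault at $149,250. Combined base = $149,250.
Loss or damage exceeded $50,000 (+100%): $149,250 × 2 = $298,500.
Any prior felony conviction (+60%): $298,500 × 1.6 = $477,600.
Voluntary surrender to law enforcement (−$4,750 flat): $477,600 − $4,750 = $472,850.
Defendant is a documented gang member (+$21,000 flat): $472,850 + $21,000 = $493,850.
Result $493,850 exceeds the maximum of $300,000; bail is capped at $300,000.

$300,000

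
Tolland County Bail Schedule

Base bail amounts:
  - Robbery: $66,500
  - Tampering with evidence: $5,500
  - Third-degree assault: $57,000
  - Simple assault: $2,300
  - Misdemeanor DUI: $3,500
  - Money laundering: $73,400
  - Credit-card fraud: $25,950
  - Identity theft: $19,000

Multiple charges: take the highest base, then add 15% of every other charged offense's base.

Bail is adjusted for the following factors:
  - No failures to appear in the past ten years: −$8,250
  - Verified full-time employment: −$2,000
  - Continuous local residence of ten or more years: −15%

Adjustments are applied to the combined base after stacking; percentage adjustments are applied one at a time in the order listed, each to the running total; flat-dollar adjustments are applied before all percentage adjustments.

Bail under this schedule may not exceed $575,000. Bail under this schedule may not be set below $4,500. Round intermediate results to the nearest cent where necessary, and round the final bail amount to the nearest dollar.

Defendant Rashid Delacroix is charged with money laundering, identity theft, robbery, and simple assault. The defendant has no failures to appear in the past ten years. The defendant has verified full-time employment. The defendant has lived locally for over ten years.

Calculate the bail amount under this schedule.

$64,872

Base amounts from the schedule: money laundering $73,400; identity theft $19,000; robbery $66,500; simple assault $2,300.
Stacking rule: highest base plus 15% of each additional charge. Highest is money laundering at $73,400. Additional: $19,000 × 15% = $2,850; $66,500 × 15% = $9,975; $2,300 × 15% = $345. Combined base = $73,400 + $13,170 = $86,570.
No failures to appear in the past ten years (−$8,250 flat): $86,570 − $8,250 = $78,320.
Verified full-time employment (−$2,000 flat): $78,320 − $2,000 = $76,320.
Continuous local residence of ten or more years (−15%): $76,320 × 0.85 = $64,872.
$64,872 is within the $575,000 maximum.
$64,872 is at or above the $4,500 minimum.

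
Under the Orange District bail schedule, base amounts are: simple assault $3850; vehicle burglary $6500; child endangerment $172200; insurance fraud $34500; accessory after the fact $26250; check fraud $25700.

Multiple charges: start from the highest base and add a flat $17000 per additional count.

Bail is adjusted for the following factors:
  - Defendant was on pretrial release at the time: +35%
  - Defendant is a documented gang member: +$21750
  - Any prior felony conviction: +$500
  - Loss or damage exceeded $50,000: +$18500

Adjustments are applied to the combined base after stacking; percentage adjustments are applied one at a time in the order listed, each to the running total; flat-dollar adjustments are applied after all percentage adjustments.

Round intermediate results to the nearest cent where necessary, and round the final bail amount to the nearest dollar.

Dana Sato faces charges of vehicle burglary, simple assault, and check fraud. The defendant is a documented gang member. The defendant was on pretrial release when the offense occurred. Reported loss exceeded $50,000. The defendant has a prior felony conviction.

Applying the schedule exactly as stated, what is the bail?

$121345

Base amounts from the schedule: vehicle burglary $6500; simple assault $3850; check fraud $25700.
Stacking rule: highest base plus $17000 per additional charge. Highest is check fraud at $25700; 2 additional charges → +$34000. Combined base = $59700.
Defendant was on pretrial release at the time (+35%): $59700 × 1.35 = $80595.
Defendant is a documented gang member (+$21750 flat): $80595 + $21750 = $102345.
Any prior felony conviction (+$500 flat): $102345 + $500 = $102845.
Loss or damage exceeded $50,000 (+$18500 flat): $102845 + $18500 = $121345.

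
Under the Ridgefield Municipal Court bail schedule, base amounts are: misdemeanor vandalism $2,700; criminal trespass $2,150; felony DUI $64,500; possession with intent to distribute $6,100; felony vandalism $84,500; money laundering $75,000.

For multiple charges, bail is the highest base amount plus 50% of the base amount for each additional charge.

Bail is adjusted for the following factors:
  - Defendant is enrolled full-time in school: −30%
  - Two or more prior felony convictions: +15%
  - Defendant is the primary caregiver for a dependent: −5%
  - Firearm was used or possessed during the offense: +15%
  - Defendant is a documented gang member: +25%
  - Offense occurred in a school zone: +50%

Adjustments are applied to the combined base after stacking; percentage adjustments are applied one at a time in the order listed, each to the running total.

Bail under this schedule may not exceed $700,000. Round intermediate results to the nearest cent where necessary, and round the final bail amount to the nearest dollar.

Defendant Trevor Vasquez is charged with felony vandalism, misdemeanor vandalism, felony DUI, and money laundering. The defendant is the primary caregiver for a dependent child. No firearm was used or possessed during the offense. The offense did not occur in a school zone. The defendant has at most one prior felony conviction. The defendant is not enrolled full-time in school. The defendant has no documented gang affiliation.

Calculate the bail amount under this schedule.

Base amounts from the schedule: felony vandalism $84,500; misdemeanor vandalism $2,700; felony DUI $64,500; money laundering $75,000.
Stacking rule: highest base plus 50% of each additional charge. Highest is felony vandalism at $84,500. Additional: $2,700 × 50% = $1,350; $64,500 × 50% = $32,250; $75,000 × 50% = $37,500. Combined base = $84,500 + $71,100 = $155,600.
Defendant is the primary caregiver for a dependent (−5%): $155,600 × 0.95 = $147,820.
$147,820 is within the $700,000 maximum.

$147,820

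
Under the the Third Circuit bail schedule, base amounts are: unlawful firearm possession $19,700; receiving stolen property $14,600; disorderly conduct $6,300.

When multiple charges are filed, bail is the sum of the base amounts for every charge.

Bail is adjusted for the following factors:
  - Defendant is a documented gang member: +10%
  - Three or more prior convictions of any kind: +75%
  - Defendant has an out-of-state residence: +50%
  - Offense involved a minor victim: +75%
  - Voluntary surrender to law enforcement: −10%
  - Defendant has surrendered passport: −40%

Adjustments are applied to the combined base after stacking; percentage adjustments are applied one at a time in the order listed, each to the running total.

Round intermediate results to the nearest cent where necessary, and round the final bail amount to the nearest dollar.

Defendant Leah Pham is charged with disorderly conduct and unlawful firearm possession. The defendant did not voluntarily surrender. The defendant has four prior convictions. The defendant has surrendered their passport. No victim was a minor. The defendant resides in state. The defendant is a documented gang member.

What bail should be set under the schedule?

Base amounts from the schedule: disorderly conduct $6,300; unlawful firearm possession $19,700.
Stacking rule: sum of all bases. $6,300 + $19,700 = $26,000.
Defendant is a documented gang member (+10%): $26,000 × 1.1 = $28,600.
Three or more prior convictions of any kind (+75%): $28,600 × 1.75 = $50,050.
Defendant has surrendered passport (−40%): $50,050 × 0.6 = $30,030.

$30,030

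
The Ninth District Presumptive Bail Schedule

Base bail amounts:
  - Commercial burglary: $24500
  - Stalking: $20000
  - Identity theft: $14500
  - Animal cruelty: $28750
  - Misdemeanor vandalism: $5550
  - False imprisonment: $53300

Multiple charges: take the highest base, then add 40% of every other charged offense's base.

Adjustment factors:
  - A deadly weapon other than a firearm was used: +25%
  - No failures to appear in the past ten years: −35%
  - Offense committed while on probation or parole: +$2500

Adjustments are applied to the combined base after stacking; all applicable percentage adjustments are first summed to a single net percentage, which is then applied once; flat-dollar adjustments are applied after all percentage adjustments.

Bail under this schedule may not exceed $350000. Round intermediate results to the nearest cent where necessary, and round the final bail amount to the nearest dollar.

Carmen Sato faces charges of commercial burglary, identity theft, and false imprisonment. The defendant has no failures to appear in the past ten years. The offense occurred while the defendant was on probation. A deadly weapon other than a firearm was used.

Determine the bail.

Base amounts from the schedule: commercial burglary $24500; identity theft $14500; false imprisonment $53300.
Stacking rule: highest base plus 40% of each additional charge. Highest is false imprisonment at $53300. Additional: $24500 × 40% = $9800; $14500 × 40% = $5800. Combined base = $53300 + $15600 = $68900.
Net percentage adjustment: +25% −35% = −10%. $68900 × 0.9 = $62010.
Offense committed while on probation or parole (+$2500 flat): $62010 + $2500 = $64510.
$64510 is within the $350000 maximum.

$64510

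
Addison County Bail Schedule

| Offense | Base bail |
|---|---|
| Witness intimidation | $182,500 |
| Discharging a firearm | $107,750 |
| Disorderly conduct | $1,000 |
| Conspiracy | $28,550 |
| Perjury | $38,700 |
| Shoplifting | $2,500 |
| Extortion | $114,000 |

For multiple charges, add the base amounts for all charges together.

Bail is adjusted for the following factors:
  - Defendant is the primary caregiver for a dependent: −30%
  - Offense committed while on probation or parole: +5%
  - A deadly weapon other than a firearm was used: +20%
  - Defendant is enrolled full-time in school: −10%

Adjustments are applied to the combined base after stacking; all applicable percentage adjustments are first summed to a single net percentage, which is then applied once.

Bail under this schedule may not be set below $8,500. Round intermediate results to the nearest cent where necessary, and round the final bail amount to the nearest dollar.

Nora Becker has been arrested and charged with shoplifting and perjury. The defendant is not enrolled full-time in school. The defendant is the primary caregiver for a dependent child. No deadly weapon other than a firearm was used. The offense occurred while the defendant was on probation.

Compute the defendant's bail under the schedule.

$30,900

Base amounts from the schedule: shoplifting $2,500; perjury $38,700.
Stacking rule: sum of all bases. $2,500 + $38,700 = $41,200.
Net percentage adjustment: −30% +5% = −25%. $41,200 × 0.75 = $30,900.
$30,900 is at or above the $8,500 minimum.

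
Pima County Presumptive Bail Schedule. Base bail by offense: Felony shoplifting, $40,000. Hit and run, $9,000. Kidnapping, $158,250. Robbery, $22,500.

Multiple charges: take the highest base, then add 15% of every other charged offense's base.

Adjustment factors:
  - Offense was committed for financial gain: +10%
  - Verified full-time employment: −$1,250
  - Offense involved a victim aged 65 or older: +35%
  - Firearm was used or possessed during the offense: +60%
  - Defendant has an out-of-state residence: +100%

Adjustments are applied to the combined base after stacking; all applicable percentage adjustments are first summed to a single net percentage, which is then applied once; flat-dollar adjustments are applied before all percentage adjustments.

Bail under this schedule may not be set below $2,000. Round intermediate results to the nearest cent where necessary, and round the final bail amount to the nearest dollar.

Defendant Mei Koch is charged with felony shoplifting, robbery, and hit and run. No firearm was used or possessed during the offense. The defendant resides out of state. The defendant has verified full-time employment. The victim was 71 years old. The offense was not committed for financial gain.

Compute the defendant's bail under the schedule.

$102,166

Base amounts from the schedule: felony shoplifting $40,000; robbery $22,500; hit and run $9,000.
Stacking rule: highest base plus 15% of each additional charge. Highest is felony shoplifting at $40,000. Additional: $22,500 × 15% = $3,375; $9,000 × 15% = $1,350. Combined base = $40,000 + $4,725 = $44,725.
Verified full-time employment (−$1,250 flat): $44,725 − $1,250 = $43,475.
Net percentage adjustment: +35% +100% = +135%. $43,475 × 2.35 = $102,166.25.
$102,166.25 is at or above the $2,000 minimum.
Rounded to the nearest dollar: $102,166.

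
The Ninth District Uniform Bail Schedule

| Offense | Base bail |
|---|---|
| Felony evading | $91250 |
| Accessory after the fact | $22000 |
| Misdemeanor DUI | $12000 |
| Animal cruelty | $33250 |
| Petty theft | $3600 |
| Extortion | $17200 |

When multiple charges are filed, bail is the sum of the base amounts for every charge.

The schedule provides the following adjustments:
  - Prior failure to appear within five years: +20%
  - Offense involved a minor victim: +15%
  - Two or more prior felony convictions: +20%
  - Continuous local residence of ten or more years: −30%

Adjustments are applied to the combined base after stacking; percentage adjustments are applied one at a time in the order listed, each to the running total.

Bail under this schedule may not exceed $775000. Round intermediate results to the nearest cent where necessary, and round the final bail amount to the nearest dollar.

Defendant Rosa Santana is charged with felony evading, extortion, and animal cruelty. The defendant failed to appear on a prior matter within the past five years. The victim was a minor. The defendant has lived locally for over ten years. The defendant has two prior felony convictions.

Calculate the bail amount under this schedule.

$164259

Base amounts from the schedule: felony evading $91250; extortion $17200; animal cruelty $33250.
Stacking rule: sum of all bases. $91250 + $17200 + $33250 = $141700.
Prior failure to appear within five years (+20%): $141700 × 1.2 = $170040.
Offense involved a minor victim (+15%): $170040 × 1.15 = $195546.
Two or more prior felony convictions (+20%): $195546 × 1.2 = $234655.20.
Continuous local residence of ten or more years (−30%): $234655.20 × 0.7 = $164258.64.
$164258.64 is within the $775000 maximum.
Rounded to the nearest dollar: $164259.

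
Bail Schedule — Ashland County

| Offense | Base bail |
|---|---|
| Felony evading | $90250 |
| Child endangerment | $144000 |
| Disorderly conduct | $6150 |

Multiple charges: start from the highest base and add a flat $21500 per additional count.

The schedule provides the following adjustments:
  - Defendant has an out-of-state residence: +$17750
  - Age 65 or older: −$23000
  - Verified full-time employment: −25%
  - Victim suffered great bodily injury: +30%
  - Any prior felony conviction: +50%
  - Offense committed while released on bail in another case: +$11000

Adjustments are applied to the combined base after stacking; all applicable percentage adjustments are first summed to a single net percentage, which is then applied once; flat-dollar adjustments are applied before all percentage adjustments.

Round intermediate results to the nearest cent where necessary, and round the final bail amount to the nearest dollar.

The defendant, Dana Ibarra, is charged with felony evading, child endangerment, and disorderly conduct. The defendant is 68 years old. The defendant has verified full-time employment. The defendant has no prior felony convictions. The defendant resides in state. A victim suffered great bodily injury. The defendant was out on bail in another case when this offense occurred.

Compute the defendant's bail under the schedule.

$183750

Base amounts from the schedule: felony evading $90250; child endangerment $144000; disorderly conduct $6150.
Stacking rule: highest base plus $21500 per additional charge. Highest is child endangerment at $144000; 2 additional charges → +$43000. Combined base = $187000.
Age 65 or older (−$23000 flat): $187000 − $23000 = $164000.
Offense committed while released on bail in another case (+$11000 flat): $164000 + $11000 = $175000.
Net percentage adjustment: −25% +30% = +5%. $175000 × 1.05 = $183750.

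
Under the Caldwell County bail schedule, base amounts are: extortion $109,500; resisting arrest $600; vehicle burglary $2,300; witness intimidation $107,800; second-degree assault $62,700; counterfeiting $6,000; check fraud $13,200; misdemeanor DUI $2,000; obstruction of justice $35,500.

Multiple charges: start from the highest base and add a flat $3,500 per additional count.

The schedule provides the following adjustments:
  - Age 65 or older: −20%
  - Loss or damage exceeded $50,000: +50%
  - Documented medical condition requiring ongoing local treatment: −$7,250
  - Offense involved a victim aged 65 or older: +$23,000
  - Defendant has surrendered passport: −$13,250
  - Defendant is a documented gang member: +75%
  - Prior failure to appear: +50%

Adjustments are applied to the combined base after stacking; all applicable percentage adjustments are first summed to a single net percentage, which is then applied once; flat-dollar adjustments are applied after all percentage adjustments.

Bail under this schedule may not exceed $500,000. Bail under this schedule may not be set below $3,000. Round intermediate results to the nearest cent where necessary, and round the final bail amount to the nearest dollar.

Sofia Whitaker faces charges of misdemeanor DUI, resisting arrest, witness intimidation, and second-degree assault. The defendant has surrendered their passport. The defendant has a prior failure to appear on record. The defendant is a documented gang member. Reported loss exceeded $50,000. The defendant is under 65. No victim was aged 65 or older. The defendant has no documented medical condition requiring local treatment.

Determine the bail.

Base amounts from the schedule: misdemeanor DUI $2,000; resisting arrest $600; witness intimidation $107,800; second-degree assault $62,700.
Stacking rule: highest base plus $3,500 per additional charge. Highest is witness intimidation at $107,800; 3 additional charges → +$10,500. Combined base = $118,300.
Net percentage adjustment: +50% +75% +50% = +175%. $118,300 × 2.75 = $325,325.
Defendant has surrendered passport (−$13,250 flat): $325,325 − $13,250 = $312,075.
$312,075 is within the $500,000 maximum.
$312,075 is at or above the $3,000 minimum.

$312,075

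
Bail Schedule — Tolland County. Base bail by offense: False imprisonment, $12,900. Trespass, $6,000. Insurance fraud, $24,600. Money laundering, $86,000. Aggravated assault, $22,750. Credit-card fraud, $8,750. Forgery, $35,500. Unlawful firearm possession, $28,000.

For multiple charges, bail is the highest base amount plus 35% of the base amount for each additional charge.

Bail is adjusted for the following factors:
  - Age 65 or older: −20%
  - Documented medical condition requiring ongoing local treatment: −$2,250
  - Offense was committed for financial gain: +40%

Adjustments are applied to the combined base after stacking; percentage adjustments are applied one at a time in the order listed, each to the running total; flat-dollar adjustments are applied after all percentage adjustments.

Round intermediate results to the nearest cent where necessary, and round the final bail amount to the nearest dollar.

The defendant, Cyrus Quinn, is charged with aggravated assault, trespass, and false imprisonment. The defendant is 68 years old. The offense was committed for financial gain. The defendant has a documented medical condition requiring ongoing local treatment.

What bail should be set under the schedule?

$30,639

Base amounts from the schedule: aggravated assault $22,750; trespass $6,000; false imprisonment $12,900.
Stacking rule: highest base plus 35% of each additional charge. Highest is aggravated assault at $22,750. Additional: $6,000 × 35% = $2,100; $12,900 × 35% = $4,515. Combined base = $22,750 + $6,615 = $29,365.
Age 65 or older (−20%): $29,365 × 0.8 = $23,492.
Offense was committed for financial gain (+40%): $23,492 × 1.4 = $32,888.80.
Documented medical condition requiring ongoing local treatment (−$2,250 flat): $32,888.80 − $2,250 = $30,638.80.
Rounded to the nearest dollar: $30,639.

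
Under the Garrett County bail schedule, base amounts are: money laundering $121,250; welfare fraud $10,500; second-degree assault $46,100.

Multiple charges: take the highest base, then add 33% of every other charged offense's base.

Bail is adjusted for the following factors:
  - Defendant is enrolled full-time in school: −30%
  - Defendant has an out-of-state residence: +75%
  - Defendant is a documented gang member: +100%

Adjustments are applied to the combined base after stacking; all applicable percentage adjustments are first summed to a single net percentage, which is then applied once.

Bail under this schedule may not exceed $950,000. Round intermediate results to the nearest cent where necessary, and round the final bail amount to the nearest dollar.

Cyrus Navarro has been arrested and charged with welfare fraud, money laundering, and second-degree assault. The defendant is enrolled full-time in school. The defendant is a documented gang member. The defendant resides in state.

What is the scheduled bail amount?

Base amounts from the schedule: welfare fraud $10,500; money laundering $121,250; second-degree assault $46,100.
Stacking rule: highest base plus 33% of each additional charge. Highest is money laundering at $121,250. Additional: $10,500 × 33% = $3,465; $46,100 × 33% = $15,213. Combined base = $121,250 + $18,678 = $139,928.
Net percentage adjustment: −30% +100% = +70%. $139,928 × 1.7 = $237,877.60.
$237,877.60 is within the $950,000 maximum.
Rounded to the nearest dollar: $237,878.

$237,878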